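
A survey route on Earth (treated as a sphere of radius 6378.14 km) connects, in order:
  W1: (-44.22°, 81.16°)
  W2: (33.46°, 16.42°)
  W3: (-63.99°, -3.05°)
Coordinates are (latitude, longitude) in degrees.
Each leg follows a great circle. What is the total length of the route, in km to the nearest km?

21829 km

Leg W1→W2: central angle 1.7005 rad, distance 10846.3 km.
Leg W2→W3: central angle 1.7220 rad, distance 10982.9 km.
Total: 10846.3 + 10982.9 ≈ 21829 km.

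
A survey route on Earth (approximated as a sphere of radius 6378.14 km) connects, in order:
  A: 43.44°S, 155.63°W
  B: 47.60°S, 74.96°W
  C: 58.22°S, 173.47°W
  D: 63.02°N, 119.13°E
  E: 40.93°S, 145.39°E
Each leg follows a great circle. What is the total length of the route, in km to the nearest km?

38597 km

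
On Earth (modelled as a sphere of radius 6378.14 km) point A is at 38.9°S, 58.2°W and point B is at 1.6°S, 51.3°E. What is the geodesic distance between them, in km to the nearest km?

In radians: φ₁ = -0.6789, φ₂ = -0.0279, Δλ = 109.500° = 1.9111 rad.
cos c = sin φ₁ sin φ₂ + cos φ₁ cos φ₂ cos Δλ = (-0.6280)(-0.0279) + (0.7782)(0.9996)(-0.3338) = -0.24215,
so c = arccos(-0.24215) = 1.81538 rad.
Distance = R·c = 6378.14 × 1.8154 ≈ 11579 km.

11579 km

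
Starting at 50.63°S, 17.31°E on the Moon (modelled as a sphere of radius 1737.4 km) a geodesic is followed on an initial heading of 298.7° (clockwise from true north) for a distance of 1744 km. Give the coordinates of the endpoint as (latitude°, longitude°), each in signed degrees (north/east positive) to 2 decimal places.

-9.11°, -31.22°

Angular distance δ = d/R = 1744/1737.4 = 1.00380 rad; initial bearing θ = 5.2133 rad.
sin φ₂ = sin φ₁ cos δ + cos φ₁ sin δ cos θ = (-0.7731)(0.5371) + (0.6343)(0.8435)(0.4802) = -0.1583, so φ₂ = -9.11°.
Δλ = atan2(sin θ sin δ cos φ₁, cos δ − sin φ₁ sin φ₂) = atan2(-0.4693, 0.4148) = -48.533°.
λ₂ = 17.310° − 48.533° = -31.22°.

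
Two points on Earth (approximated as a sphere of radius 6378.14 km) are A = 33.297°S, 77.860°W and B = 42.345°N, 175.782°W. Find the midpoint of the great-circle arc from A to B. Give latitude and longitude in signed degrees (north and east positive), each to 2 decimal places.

6.85°, -122.78°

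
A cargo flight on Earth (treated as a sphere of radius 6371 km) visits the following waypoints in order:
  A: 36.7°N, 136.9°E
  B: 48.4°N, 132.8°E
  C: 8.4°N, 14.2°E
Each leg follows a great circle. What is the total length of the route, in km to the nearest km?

12667 km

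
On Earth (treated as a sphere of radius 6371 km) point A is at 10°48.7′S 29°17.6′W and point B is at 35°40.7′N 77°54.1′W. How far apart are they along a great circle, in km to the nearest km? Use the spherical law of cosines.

With latitudes φ₁ = -10.812°, φ₂ = 35.678° and longitude difference Δλ = -48.608°:
cos c = sin φ₁ sin φ₂ + cos φ₁ cos φ₂ cos Δλ = (-0.1876)(0.5832) + (0.9822)(0.8123)(0.6612) = 0.41816,
so c = arccos(0.41816) = 1.13938 rad.
Distance = R·c = 6371 × 1.1394 ≈ 7259 km.

7259 km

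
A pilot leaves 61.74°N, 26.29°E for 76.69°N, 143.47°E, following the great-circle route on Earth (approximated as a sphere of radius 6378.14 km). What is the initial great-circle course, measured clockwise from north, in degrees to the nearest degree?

With φ₁ = 1.0776, φ₂ = 1.3385, Δλ = 2.0452 rad, the forward-azimuth formula gives
θ = atan2( sin Δλ cos φ₂ , cos φ₁ sin φ₂ − sin φ₁ cos φ₂ cos Δλ ) = atan2(0.2048, 0.5534) = 20.31°.
So the initial bearing is 20°.

20°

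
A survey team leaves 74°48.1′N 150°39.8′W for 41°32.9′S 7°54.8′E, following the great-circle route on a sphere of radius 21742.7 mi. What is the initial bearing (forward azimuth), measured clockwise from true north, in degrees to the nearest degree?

With φ₁ = 1.3055, φ₂ = -0.7252, Δλ = 2.7677 rad, the forward-azimuth formula gives
θ = atan2( sin Δλ cos φ₂ , cos φ₁ sin φ₂ − sin φ₁ cos φ₂ cos Δλ ) = atan2(0.2734, 0.4984) = 28.74°.
So the initial bearing is 29°.

29°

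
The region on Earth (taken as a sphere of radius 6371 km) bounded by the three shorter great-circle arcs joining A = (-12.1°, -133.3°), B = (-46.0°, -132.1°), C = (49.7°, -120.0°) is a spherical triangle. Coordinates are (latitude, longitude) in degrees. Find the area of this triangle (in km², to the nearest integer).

Side lengths (central angles): a = 1.6803, b = 1.0978, c = 0.5919 rad; semiperimeter s = 1.6850.
By l'Huilier's theorem, tan(E/4) = √[tan(s/2) tan((s−a)/2) tan((s−b)/2) tan((s−c)/2)], giving spherical excess E = 0.0880 rad.
Area = E·R² = 0.0880 × (6371)² ≈ 3570007 km².

3570007 km²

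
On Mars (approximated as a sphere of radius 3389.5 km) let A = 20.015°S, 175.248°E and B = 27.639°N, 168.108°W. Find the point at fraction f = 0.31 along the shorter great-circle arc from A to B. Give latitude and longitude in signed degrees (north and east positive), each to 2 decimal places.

The central angle between A and B is δ = 0.8779 rad.
With f = 0.31, the slerp weights are sin((1−f)δ)/sin δ = 0.7400 and sin(fδ)/sin δ = 0.3494.
Weighted sum of the unit vectors: (0.7400)·(-0.9364,0.0778,-0.3423) + (0.3494)·(-0.8669,-0.1826,0.4639) = (-0.9958, -0.0062, -0.0912).
Converting back: φ = atan2(z, √(x²+y²)) = -5.23°, λ = atan2(y, x) = -179.64°.

-5.23°, -179.64°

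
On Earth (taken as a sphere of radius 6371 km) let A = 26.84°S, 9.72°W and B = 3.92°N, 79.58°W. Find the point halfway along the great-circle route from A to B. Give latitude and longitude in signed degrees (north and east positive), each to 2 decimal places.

Central angle δ = 1.2915 rad. Interpolating on the sphere with fraction f = 0.5:
P = [sin((1−f)δ)·A + sin(fδ)·B] / sin δ = 0.6261·A + 0.6261·B in Cartesian coordinates,
giving P = (0.6636, -0.7086, -0.2399), i.e. latitude -13.88°, longitude -46.88°.

-13.88°, -46.88°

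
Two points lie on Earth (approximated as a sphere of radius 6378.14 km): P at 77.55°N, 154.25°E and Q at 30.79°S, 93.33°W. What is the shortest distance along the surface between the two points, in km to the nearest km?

Let φ₁ = 1.3535 rad, φ₂ = -0.5374 rad, and Δλ = 1.9621 rad.
Haversine: a = sin²(Δφ/2) + cos φ₁ cos φ₂ sin²(Δλ/2) = 0.6573 + (0.2156)(0.8590)(0.6907) = 0.78524.
Central angle c = 2·arcsin(√a) = 2.17790 rad.
Distance = R·c = 6378.14 × 2.1779 ≈ 13891 km.

13891 km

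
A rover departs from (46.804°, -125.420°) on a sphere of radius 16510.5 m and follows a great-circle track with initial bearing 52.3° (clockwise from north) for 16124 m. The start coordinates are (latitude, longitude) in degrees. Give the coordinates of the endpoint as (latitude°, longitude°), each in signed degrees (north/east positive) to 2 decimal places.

Angular distance δ = d/R = 16124/16510.5 = 0.97659 rad; initial bearing θ = 0.9128 rad.
sin φ₂ = sin φ₁ cos δ + cos φ₁ sin δ cos θ = (0.7290)(0.5599) + (0.6845)(0.8286)(0.6115) = 0.7550, so φ₂ = 49.02°.
Δλ = atan2(sin θ sin δ cos φ₁, cos δ − sin φ₁ sin φ₂) = atan2(0.4488, 0.0095) = 88.793°.
λ₂ = -125.420° + 88.793° = -36.63°.

49.02°, -36.63°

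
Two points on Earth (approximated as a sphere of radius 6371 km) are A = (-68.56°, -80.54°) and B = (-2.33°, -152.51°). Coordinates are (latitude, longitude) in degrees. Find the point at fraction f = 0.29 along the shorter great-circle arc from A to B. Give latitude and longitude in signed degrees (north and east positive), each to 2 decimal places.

-54.36°, -121.83°

Central angle δ = 1.4193 rad. Interpolating on the sphere with fraction f = 0.29:
P = [sin((1−f)δ)·A + sin(fδ)·B] / sin δ = 0.8554·A + 0.4047·B in Cartesian coordinates,
giving P = (-0.3073, -0.4951, -0.8127), i.e. latitude -54.36°, longitude -121.83°.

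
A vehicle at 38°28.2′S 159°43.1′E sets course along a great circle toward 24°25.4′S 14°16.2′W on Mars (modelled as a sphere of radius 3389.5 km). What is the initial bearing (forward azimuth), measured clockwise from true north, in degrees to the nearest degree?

Δλ = -173.988° = -3.0367 rad.
y = sin Δλ · cos φ₂ = (-0.1047)(0.9105) = -0.0954
x = cos φ₁ sin φ₂ − sin φ₁ cos φ₂ cos Δλ = (0.7829)(-0.4135) − (-0.6221)(0.9105)(-0.9945) = -0.8870
θ = atan2(y, x) = -173.86°; adding 360° gives 186°.

186°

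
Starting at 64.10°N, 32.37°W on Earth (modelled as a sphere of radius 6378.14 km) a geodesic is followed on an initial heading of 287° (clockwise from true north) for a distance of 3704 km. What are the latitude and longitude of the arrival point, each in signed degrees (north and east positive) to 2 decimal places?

Angular distance δ = d/R = 3704/6378.14 = 0.58073 rad; initial bearing θ = 5.0091 rad.
sin φ₂ = sin φ₁ cos δ + cos φ₁ sin δ cos θ = (0.8996)(0.8361) + (0.4368)(0.5486)(0.2924) = 0.8222, so φ₂ = 55.30°.
Δλ = atan2(sin θ sin δ cos φ₁, cos δ − sin φ₁ sin φ₂) = atan2(-0.2292, 0.0965) = -67.168°.
λ₂ = -32.370° − 67.168° = -99.54°.

55.30°, -99.54°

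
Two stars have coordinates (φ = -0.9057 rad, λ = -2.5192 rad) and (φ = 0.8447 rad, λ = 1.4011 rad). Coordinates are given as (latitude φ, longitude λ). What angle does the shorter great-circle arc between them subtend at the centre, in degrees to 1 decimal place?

151.6°

With latitudes φ₁ = -51.893°, φ₂ = 48.398° and longitude difference Δλ = -135.383°:
cos c = sin φ₁ sin φ₂ + cos φ₁ cos φ₂ cos Δλ = (-0.7869)(0.7478) + (0.6171)(0.6640)(-0.7118) = -0.88006,
so c = arccos(-0.88006) = 2.64678 rad.
So the angular separation is 151.6°.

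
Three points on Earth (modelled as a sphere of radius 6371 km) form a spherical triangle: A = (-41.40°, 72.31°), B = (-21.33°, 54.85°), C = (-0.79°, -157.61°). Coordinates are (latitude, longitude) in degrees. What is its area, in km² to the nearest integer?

14640586 km²

Side lengths (central angles): a = 2.4669, b = 2.0644, c = 0.4345 rad; semiperimeter s = 2.4829.
By l'Huilier's theorem, tan(E/4) = √[tan(s/2) tan((s−a)/2) tan((s−b)/2) tan((s−c)/2)], giving spherical excess E = 0.3607 rad.
Area = E·R² = 0.3607 × (6371)² ≈ 14640586 km².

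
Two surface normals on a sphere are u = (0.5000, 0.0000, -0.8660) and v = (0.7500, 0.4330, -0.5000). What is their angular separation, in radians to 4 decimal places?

0.6300 rad

u·v = 0.8080; |u| = 1.0000, |v| = 1.0000.
cos θ = (u·v)/(|u||v|) = 0.8080, so θ = 0.6300 rad.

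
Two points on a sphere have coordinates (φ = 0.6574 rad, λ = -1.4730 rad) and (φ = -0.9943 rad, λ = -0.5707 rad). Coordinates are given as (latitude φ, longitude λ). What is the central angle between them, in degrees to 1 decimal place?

104.2°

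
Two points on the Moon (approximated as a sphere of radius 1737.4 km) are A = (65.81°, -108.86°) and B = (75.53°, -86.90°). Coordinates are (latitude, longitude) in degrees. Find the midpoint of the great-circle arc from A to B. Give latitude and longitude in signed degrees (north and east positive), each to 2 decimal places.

Central angle δ = 0.2091 rad. Interpolating on the sphere with fraction f = 0.5:
P = [sin((1−f)δ)·A + sin(fδ)·B] / sin δ = 0.5027·A + 0.5027·B in Cartesian coordinates,
giving P = (-0.0598, -0.3204, 0.9454), i.e. latitude 70.98°, longitude -100.57°.

70.98°, -100.57°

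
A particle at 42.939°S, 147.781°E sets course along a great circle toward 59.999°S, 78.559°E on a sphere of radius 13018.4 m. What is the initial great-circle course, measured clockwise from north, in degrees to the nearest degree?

222°

Δλ = -69.222° = -1.2082 rad.
y = sin Δλ · cos φ₂ = (-0.9350)(0.5000) = -0.4675
x = cos φ₁ sin φ₂ − sin φ₁ cos φ₂ cos Δλ = (0.7321)(-0.8660) − (-0.6812)(0.5000)(0.3547) = -0.5132
θ = atan2(y, x) = -137.67°; adding 360° gives 222°.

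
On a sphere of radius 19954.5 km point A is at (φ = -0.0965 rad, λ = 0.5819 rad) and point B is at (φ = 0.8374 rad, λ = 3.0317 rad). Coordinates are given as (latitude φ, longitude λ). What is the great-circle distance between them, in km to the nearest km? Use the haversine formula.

In radians: φ₁ = -0.0965, φ₂ = 0.8374, Δλ = 140.363° = 2.4498 rad.
Haversine: a = sin²(Δφ/2) + cos φ₁ cos φ₂ sin²(Δλ/2) = 0.2026 + (0.9953)(0.6694)(0.8851) = 0.79234.
Central angle c = 2·arcsin(√a) = 2.19529 rad.
Distance = R·c = 19954.5 × 2.1953 ≈ 43806 km.

43806 km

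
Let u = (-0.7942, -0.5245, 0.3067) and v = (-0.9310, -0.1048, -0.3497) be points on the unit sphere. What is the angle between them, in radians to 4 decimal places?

0.8133 rad

u·v = 0.6871; |u| = 1.0000, |v| = 1.0000.
cos θ = (u·v)/(|u||v|) = 0.6871, so θ = 0.8133 rad.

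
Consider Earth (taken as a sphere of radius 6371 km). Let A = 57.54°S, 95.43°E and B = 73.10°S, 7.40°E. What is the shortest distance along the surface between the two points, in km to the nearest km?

3963 km

With latitudes φ₁ = -57.540°, φ₂ = -73.100° and longitude difference Δλ = -88.030°:
cos c = sin φ₁ sin φ₂ + cos φ₁ cos φ₂ cos Δλ = (-0.8438)(-0.9568) + (0.5367)(0.2907)(0.0344) = 0.81269,
so c = arccos(0.81269) = 0.62204 rad.
Distance = R·c = 6371 × 0.6220 ≈ 3963 km.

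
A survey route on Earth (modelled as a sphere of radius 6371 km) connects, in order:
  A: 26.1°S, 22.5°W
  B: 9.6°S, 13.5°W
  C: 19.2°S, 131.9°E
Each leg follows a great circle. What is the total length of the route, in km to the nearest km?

Leg A→B: central angle 0.3242 rad, distance 2065.2 km.
Leg B→C: central angle 2.3626 rad, distance 15052.1 km.
Total: 2065.2 + 15052.1 ≈ 17117 km.

17117 km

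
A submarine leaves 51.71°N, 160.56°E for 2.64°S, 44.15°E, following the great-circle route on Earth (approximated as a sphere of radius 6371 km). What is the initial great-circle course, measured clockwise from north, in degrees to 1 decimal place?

With φ₁ = 0.9025, φ₂ = -0.0461, Δλ = -2.0317 rad, the forward-azimuth formula gives
θ = atan2( sin Δλ cos φ₂ , cos φ₁ sin φ₂ − sin φ₁ cos φ₂ cos Δλ ) = atan2(-0.8947, 0.3202) = -70.31°.
Adding 360° brings this into [0°, 360°): 289.7°.

289.7°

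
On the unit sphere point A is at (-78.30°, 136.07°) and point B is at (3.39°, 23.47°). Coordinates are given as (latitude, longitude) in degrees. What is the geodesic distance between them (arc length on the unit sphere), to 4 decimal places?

With latitudes φ₁ = -78.300°, φ₂ = 3.390° and longitude difference Δλ = -112.600°:
cos c = sin φ₁ sin φ₂ + cos φ₁ cos φ₂ cos Δλ = (-0.9792)(0.0591) + (0.2028)(0.9983)(-0.3843) = -0.13570,
so c = arccos(-0.13570) = 1.70691 rad.
On the unit sphere the arc length equals the central angle: 1.7069.

1.7069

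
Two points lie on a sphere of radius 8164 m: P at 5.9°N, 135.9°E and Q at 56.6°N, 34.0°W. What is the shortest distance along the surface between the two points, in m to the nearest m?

16665 m

In radians: φ₁ = 0.1030, φ₂ = 0.9879, Δλ = -169.900° = -2.9653 rad.
cos c = sin φ₁ sin φ₂ + cos φ₁ cos φ₂ cos Δλ = (0.1028)(0.8348) + (0.9947)(0.5505)(-0.9845) = -0.45326,
so c = arccos(-0.45326) = 2.04122 rad.
Distance = R·c = 8164 × 2.0412 ≈ 16665 m.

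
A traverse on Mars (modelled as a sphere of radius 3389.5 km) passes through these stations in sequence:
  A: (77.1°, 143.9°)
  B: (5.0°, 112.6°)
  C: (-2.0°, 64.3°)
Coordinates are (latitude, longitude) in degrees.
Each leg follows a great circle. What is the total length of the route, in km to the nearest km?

7264 km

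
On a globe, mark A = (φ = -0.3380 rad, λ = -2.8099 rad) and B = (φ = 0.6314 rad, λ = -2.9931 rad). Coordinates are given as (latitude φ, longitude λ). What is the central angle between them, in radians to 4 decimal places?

0.9848 rad

In radians: φ₁ = -0.3380, φ₂ = 0.6314, Δλ = -10.497° = -0.1832 rad.
cos c = sin φ₁ sin φ₂ + cos φ₁ cos φ₂ cos Δλ = (-0.3316)(0.5903) + (0.9434)(0.8072)(0.9833) = 0.55305,
so c = arccos(0.55305) = 0.98477 rad.
So the angular separation is 0.9848 rad.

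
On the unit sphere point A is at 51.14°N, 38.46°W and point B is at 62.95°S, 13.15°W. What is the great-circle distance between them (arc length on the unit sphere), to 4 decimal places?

In radians: φ₁ = 0.8926, φ₂ = -1.0987, Δλ = 25.310° = 0.4417 rad.
cos c = sin φ₁ sin φ₂ + cos φ₁ cos φ₂ cos Δλ = (0.7787)(-0.8906) + (0.6274)(0.4548)(0.9040) = -0.43556,
so c = arccos(-0.43556) = 2.02146 rad.
On the unit sphere the arc length equals the central angle: 2.0215.

2.0215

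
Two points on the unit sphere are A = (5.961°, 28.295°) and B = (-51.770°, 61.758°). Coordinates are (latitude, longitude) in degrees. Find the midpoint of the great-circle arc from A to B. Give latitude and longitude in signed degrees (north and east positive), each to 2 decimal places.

Central angle δ = 1.1242 rad. Interpolating on the sphere with fraction f = 0.5:
P = [sin((1−f)δ)·A + sin(fδ)·B] / sin δ = 0.5909·A + 0.5909·B in Cartesian coordinates,
giving P = (0.6905, 0.6007, -0.4028), i.e. latitude -23.75°, longitude 41.02°.

-23.75°, 41.02°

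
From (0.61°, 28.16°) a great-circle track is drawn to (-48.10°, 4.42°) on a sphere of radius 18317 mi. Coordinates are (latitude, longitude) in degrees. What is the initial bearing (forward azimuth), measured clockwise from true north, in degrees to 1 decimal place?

199.7°

Δλ = -23.740° = -0.4143 rad.
y = sin Δλ · cos φ₂ = (-0.4026)(0.6678) = -0.2689
x = cos φ₁ sin φ₂ − sin φ₁ cos φ₂ cos Δλ = (0.9999)(-0.7443) − (0.0106)(0.6678)(0.9154) = -0.7508
θ = atan2(y, x) = -160.30°; adding 360° gives 199.7°.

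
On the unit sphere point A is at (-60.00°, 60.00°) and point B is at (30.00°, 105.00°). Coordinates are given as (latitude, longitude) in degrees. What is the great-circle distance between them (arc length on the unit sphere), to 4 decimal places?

In radians: φ₁ = -1.0472, φ₂ = 0.5236, Δλ = 45.000° = 0.7854 rad.
cos c = sin φ₁ sin φ₂ + cos φ₁ cos φ₂ cos Δλ = (-0.8660)(0.5000) + (0.5000)(0.8660)(0.7071) = -0.12683,
so c = arccos(-0.12683) = 1.69797 rad.
On the unit sphere the arc length equals the central angle: 1.6980.

1.6980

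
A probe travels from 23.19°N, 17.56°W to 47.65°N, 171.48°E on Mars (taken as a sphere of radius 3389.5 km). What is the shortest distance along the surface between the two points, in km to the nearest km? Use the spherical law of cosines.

With latitudes φ₁ = 23.190°, φ₂ = 47.650° and longitude difference Δλ = -170.960°:
cos c = sin φ₁ sin φ₂ + cos φ₁ cos φ₂ cos Δλ = (0.3938)(0.7390) + (0.9192)(0.6737)(-0.9876) = -0.32052,
so c = arccos(-0.32052) = 1.89707 rad.
Distance = R·c = 3389.5 × 1.8971 ≈ 6430 km.

6430 km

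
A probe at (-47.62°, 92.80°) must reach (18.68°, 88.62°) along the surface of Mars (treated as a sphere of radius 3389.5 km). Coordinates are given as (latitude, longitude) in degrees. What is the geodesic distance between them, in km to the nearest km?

3928 km

With latitudes φ₁ = -47.620°, φ₂ = 18.680° and longitude difference Δλ = -4.180°:
cos c = sin φ₁ sin φ₂ + cos φ₁ cos φ₂ cos Δλ = (-0.7387)(0.3203) + (0.6740)(0.9473)(0.9973) = 0.40025,
so c = arccos(0.40025) = 1.15901 rad.
Distance = R·c = 3389.5 × 1.1590 ≈ 3928 km.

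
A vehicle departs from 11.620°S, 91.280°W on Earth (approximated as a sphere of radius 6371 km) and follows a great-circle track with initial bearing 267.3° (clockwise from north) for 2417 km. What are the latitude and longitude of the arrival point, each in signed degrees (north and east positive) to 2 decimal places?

-11.78°, -113.48°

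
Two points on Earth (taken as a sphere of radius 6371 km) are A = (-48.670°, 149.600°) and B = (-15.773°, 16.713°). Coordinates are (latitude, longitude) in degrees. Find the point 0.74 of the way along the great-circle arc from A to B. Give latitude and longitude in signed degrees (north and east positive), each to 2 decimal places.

The central angle between A and B is δ = 1.8012 rad.
With f = 0.74, the slerp weights are sin((1−f)δ)/sin δ = 0.4636 and sin(fδ)/sin δ = 0.9982.
Weighted sum of the unit vectors: (0.4636)·(-0.5696,0.3342,-0.7509) + (0.9982)·(0.9217,0.2767,-0.2718) = (0.6560, 0.4312, -0.6195).
Converting back: φ = atan2(z, √(x²+y²)) = -38.28°, λ = atan2(y, x) = 33.32°.

-38.28°, 33.32°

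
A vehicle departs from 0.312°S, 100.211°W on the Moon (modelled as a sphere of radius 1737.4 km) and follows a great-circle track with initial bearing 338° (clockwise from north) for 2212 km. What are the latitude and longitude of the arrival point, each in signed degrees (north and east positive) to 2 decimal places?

62.23°, -150.44°

Angular distance δ = d/R = 2212/1737.4 = 1.27317 rad; initial bearing θ = 5.8992 rad.
sin φ₂ = sin φ₁ cos δ + cos φ₁ sin δ cos θ = (-0.0054)(0.2933) + (1.0000)(0.9560)(0.9272) = 0.8848, so φ₂ = 62.23°.
Δλ = atan2(sin θ sin δ cos φ₁, cos δ − sin φ₁ sin φ₂) = atan2(-0.3581, 0.2981) = -50.229°.
λ₂ = -100.211° − 50.229° = -150.44°.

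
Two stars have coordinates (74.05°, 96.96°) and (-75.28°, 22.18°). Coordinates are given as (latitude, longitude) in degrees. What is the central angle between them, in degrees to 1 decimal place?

155.7°

Let φ₁ = 1.2924 rad, φ₂ = -1.3139 rad, and Δλ = -1.3052 rad.
Haversine: a = sin²(Δφ/2) + cos φ₁ cos φ₂ sin²(Δλ/2) = 0.9301 + (0.2748)(0.2541)(0.3687) = 0.95581.
Central angle c = 2·arcsin(√a) = 2.71799 rad.
So the angular separation is 155.7°.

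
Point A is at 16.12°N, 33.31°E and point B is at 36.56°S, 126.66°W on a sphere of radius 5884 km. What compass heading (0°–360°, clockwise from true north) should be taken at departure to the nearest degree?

217°

With φ₁ = 0.2813, φ₂ = -0.6381, Δλ = -2.7920 rad, the forward-azimuth formula gives
θ = atan2( sin Δλ cos φ₂ , cos φ₁ sin φ₂ − sin φ₁ cos φ₂ cos Δλ ) = atan2(-0.2751, -0.3627) = -142.82°.
Adding 360° brings this into [0°, 360°): 217°.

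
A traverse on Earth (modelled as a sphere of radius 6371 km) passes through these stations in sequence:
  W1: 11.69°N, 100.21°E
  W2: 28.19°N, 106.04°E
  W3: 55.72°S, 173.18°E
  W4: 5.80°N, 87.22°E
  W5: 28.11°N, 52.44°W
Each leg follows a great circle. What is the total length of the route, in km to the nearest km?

Leg W1→W2: central angle 0.3033 rad, distance 1932.3 km.
Leg W2→W3: central angle 1.7696 rad, distance 11274.1 km.
Leg W3→W4: central angle 1.6148 rad, distance 10288.1 km.
Leg W4→W5: central angle 2.2411 rad, distance 14278.3 km.
Total: 1932.3 + 11274.1 + 10288.1 + 14278.3 ≈ 37773 km.

37773 km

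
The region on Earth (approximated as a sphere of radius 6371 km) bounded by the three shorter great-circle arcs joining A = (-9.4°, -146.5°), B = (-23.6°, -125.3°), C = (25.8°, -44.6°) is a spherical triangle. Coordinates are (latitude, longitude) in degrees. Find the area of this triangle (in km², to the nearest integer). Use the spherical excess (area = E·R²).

17694137 km²

Side lengths (central angles): a = 1.6117, b = 1.8279, c = 0.4317 rad; semiperimeter s = 1.9356.
By l'Huilier's theorem, tan(E/4) = √[tan(s/2) tan((s−a)/2) tan((s−b)/2) tan((s−c)/2)], giving spherical excess E = 0.4359 rad.
Area = E·R² = 0.4359 × (6371)² ≈ 17694137 km².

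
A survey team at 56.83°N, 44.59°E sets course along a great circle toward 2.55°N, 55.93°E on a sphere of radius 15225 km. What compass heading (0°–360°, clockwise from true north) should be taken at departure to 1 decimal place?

166.1°

Δλ = 11.340° = 0.1979 rad.
y = sin Δλ · cos φ₂ = (0.1966)(0.9990) = 0.1964
x = cos φ₁ sin φ₂ − sin φ₁ cos φ₂ cos Δλ = (0.5471)(0.0445) − (0.8371)(0.9990)(0.9805) = -0.7956
θ = atan2(y, x) = 166.13°, so the bearing is 166.1°.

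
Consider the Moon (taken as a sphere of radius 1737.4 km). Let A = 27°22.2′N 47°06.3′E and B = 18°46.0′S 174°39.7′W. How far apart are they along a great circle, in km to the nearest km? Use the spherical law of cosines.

4270 km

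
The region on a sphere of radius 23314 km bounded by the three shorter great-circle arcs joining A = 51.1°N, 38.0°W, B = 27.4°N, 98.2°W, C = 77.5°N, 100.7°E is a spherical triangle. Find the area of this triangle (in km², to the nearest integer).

Side lengths (central angles): a = 1.3000, b = 0.8531, c = 0.8825 rad; semiperimeter s = 1.5178.
By l'Huilier's theorem, tan(E/4) = √[tan(s/2) tan((s−a)/2) tan((s−b)/2) tan((s−c)/2)], giving spherical excess E = 0.4322 rad.
Area = E·R² = 0.4322 × (23314)² ≈ 234906362 km².

234906362 km²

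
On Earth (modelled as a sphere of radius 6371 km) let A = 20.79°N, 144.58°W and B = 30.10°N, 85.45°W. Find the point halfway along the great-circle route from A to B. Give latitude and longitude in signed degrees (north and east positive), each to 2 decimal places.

28.67°, -116.27°

The central angle between A and B is δ = 0.9360 rad.
With f = 0.5, the slerp weights are sin((1−f)δ)/sin δ = 0.5602 and sin(fδ)/sin δ = 0.5602.
Weighted sum of the unit vectors: (0.5602)·(-0.7619,-0.5418,0.3549) + (0.5602)·(0.0686,-0.8624,0.5015) = (-0.3884, -0.7867, 0.4798).
Converting back: φ = atan2(z, √(x²+y²)) = 28.67°, λ = atan2(y, x) = -116.27°.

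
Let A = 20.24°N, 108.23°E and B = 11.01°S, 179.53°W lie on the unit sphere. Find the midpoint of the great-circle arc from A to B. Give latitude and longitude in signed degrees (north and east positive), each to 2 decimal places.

The central angle between A and B is δ = 1.3543 rad.
With f = 0.5, the slerp weights are sin((1−f)δ)/sin δ = 0.6415 and sin(fδ)/sin δ = 0.6415.
Weighted sum of the unit vectors: (0.6415)·(-0.2935,0.8912,0.3460) + (0.6415)·(-0.9816,-0.0081,-0.1910) = (-0.8180, 0.5665, 0.0994).
Converting back: φ = atan2(z, √(x²+y²)) = 5.71°, λ = atan2(y, x) = 145.29°.

5.71°, 145.29°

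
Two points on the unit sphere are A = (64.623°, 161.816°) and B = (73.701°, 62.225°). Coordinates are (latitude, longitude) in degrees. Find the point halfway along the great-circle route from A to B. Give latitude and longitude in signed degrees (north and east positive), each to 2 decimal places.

The central angle between A and B is δ = 0.5602 rad.
With f = 0.5, the slerp weights are sin((1−f)δ)/sin δ = 0.5203 and sin(fδ)/sin δ = 0.5203.
Weighted sum of the unit vectors: (0.5203)·(-0.4072,0.1337,0.9035) + (0.5203)·(0.1308,0.2483,0.9598) = (-0.1438, 0.1988, 0.9694).
Converting back: φ = atan2(z, √(x²+y²)) = 75.80°, λ = atan2(y, x) = 125.88°.

75.80°, 125.88°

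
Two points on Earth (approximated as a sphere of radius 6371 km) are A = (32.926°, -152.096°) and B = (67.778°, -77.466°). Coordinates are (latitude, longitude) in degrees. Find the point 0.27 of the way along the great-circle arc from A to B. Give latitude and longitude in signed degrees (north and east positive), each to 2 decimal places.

45.62°, -142.76°

The central angle between A and B is δ = 0.9430 rad.
With f = 0.27, the slerp weights are sin((1−f)δ)/sin δ = 0.7850 and sin(fδ)/sin δ = 0.3112.
Weighted sum of the unit vectors: (0.7850)·(-0.7418,-0.3928,0.5436) + (0.3112)·(0.0821,-0.3692,0.9257) = (-0.5567, -0.4232, 0.7148).
Converting back: φ = atan2(z, √(x²+y²)) = 45.62°, λ = atan2(y, x) = -142.76°.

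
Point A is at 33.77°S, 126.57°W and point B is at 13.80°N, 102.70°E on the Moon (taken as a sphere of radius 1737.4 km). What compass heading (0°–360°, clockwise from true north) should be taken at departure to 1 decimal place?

With φ₁ = -0.5894, φ₂ = 0.2409, Δλ = -2.2817 rad, the forward-azimuth formula gives
θ = atan2( sin Δλ cos φ₂ , cos φ₁ sin φ₂ − sin φ₁ cos φ₂ cos Δλ ) = atan2(-0.7359, -0.1539) = -101.81°.
Adding 360° brings this into [0°, 360°): 258.2°.

258.2°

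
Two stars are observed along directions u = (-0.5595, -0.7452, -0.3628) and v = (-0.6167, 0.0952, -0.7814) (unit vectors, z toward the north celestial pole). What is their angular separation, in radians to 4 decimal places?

u·v = 0.5576; |u| = 1.0000, |v| = 1.0000.
cos θ = (u·v)/(|u||v|) = 0.5576, so θ = 0.9793 rad.

0.9793 rad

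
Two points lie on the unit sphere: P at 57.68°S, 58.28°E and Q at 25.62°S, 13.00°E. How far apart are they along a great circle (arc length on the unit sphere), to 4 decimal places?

0.7889

With latitudes φ₁ = -57.680°, φ₂ = -25.620° and longitude difference Δλ = -45.280°:
cos c = sin φ₁ sin φ₂ + cos φ₁ cos φ₂ cos Δλ = (-0.8451)(-0.4324) + (0.5346)(0.9017)(0.7036) = 0.70462,
so c = arccos(0.70462) = 0.78890 rad.
On the unit sphere the arc length equals the central angle: 0.7889.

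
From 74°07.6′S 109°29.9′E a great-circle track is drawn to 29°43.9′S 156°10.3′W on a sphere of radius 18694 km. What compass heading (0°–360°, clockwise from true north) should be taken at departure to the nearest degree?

Δλ = 94.330° = 1.6464 rad.
y = sin Δλ · cos φ₂ = (0.9971)(0.8684) = 0.8659
x = cos φ₁ sin φ₂ − sin φ₁ cos φ₂ cos Δλ = (0.2735)(-0.4959) − (-0.9619)(0.8684)(-0.0755) = -0.1987
θ = atan2(y, x) = 102.92°, so the bearing is 103°.

103°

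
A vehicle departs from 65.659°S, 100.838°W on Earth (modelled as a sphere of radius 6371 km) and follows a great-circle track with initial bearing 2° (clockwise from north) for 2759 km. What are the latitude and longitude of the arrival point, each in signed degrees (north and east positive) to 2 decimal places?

-40.85°, -99.73°

Angular distance δ = d/R = 2759/6371 = 0.43306 rad; initial bearing θ = 0.0349 rad.
sin φ₂ = sin φ₁ cos δ + cos φ₁ sin δ cos θ = (-0.9111)(0.9077) + (0.4122)(0.4196)(0.9994) = -0.6541, so φ₂ = -40.85°.
Δλ = atan2(sin θ sin δ cos φ₁, cos δ − sin φ₁ sin φ₂) = atan2(0.0060, 0.3117) = 1.109°.
λ₂ = -100.838° + 1.109° = -99.73°.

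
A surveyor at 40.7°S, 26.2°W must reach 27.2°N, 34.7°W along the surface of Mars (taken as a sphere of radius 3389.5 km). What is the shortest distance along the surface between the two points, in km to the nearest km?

Let φ₁ = -0.7103 rad, φ₂ = 0.4747 rad, and Δλ = -0.1484 rad.
cos c = sin φ₁ sin φ₂ + cos φ₁ cos φ₂ cos Δλ = (-0.6521)(0.4571) + (0.7581)(0.8894)(0.9890) = 0.36882,
so c = arccos(0.36882) = 1.19306 rad.
Distance = R·c = 3389.5 × 1.1931 ≈ 4044 km.

4044 km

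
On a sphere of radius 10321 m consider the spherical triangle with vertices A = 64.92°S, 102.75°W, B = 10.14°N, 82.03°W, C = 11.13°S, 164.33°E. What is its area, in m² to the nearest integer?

153548719 m²

Side lengths (central angles): a = 2.0057, b = 1.4165, c = 1.3379 rad; semiperimeter s = 2.3800.
By l'Huilier's theorem, tan(E/4) = √[tan(s/2) tan((s−a)/2) tan((s−b)/2) tan((s−c)/2)], giving spherical excess E = 1.4415 rad.
Area = E·R² = 1.4415 × (10321)² ≈ 153548719 m².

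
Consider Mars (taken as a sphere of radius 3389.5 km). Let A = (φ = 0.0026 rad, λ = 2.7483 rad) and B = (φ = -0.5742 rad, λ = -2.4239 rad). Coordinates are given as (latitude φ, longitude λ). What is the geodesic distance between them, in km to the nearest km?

With latitudes φ₁ = 0.149°, φ₂ = -32.899° and longitude difference Δλ = 63.655°:
Haversine: a = sin²(Δφ/2) + cos φ₁ cos φ₂ sin²(Δλ/2) = 0.0809 + (1.0000)(0.8396)(0.2781) = 0.31440.
Central angle c = 2·arcsin(√a) = 1.19050 rad.
Distance = R·c = 3389.5 × 1.1905 ≈ 4035 km.

4035 km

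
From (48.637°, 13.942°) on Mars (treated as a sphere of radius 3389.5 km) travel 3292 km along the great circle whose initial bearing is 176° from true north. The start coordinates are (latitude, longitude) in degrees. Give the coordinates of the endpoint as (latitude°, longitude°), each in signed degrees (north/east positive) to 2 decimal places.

-6.93°, 17.27°

Angular distance δ = d/R = 3292/3389.5 = 0.97123 rad; initial bearing θ = 3.0718 rad.
sin φ₂ = sin φ₁ cos δ + cos φ₁ sin δ cos θ = (0.7505)(0.5643) + (0.6608)(0.8256)(-0.9976) = -0.1207, so φ₂ = -6.93°.
Δλ = atan2(sin θ sin δ cos φ₁, cos δ − sin φ₁ sin φ₂) = atan2(0.0381, 0.6549) = 3.326°.
λ₂ = 13.942° + 3.326° = 17.27°.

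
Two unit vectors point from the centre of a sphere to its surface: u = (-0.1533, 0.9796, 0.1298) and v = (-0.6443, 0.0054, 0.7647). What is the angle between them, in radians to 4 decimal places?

u·v = 0.2033; |u| = 1.0000, |v| = 1.0000.
cos θ = (u·v)/(|u||v|) = 0.2033, so θ = 1.3660 rad.

1.3660 rad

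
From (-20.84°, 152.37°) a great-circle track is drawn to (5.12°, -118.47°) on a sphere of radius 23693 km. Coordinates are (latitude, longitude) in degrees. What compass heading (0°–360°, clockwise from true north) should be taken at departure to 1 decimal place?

84.9°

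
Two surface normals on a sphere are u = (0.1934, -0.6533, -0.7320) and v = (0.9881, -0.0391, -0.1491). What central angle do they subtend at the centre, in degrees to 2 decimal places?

u·v = 0.3258; |u| = 1.0000, |v| = 1.0001.
cos θ = (u·v)/(|u||v|) = 0.3258, so θ = 70.99°.

70.99°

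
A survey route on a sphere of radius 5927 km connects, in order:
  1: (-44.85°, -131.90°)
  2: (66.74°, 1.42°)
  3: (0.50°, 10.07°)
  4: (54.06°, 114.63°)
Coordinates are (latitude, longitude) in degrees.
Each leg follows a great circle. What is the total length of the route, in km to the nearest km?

32248 km

Leg 1→2: central angle 2.5681 rad, distance 15221.1 km.
Leg 2→3: central angle 1.1610 rad, distance 6881.3 km.
Leg 3→4: central angle 1.7117 rad, distance 10145.5 km.
Total: 15221.1 + 6881.3 + 10145.5 ≈ 32248 km.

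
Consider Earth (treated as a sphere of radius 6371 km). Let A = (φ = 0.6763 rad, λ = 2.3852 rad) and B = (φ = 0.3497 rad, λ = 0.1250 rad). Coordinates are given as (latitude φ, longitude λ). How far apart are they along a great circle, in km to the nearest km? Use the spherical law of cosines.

In radians: φ₁ = 0.6763, φ₂ = 0.3497, Δλ = -129.500° = -2.2602 rad.
cos c = sin φ₁ sin φ₂ + cos φ₁ cos φ₂ cos Δλ = (0.6259)(0.3426) + (0.7799)(0.9395)(-0.6361) = -0.25160,
so c = arccos(-0.25160) = 1.82513 rad.
Distance = R·c = 6371 × 1.8251 ≈ 11628 km.

11628 km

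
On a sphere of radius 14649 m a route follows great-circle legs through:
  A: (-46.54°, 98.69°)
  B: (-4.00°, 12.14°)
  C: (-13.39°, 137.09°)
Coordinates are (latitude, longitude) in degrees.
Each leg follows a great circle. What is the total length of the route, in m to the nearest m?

Leg A→B: central angle 1.4787 rad, distance 21662.1 m.
Leg B→C: central angle 2.1410 rad, distance 31363.1 m.
Total: 21662.1 + 31363.1 ≈ 53025 m.

53025 m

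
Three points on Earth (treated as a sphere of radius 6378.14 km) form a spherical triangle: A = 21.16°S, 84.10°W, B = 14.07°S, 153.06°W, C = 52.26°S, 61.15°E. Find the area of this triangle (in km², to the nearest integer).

Side lengths (central angles): a = 1.8742, b = 1.7554, c = 1.1456 rad; semiperimeter s = 2.3876.
By l'Huilier's theorem, tan(E/4) = √[tan(s/2) tan((s−a)/2) tan((s−b)/2) tan((s−c)/2)], giving spherical excess E = 1.5008 rad.
Area = E·R² = 1.5008 × (6378.14)² ≈ 61051546 km².

61051546 km²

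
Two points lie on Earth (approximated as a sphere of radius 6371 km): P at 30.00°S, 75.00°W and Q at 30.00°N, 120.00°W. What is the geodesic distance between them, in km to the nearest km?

In radians: φ₁ = -0.5236, φ₂ = 0.5236, Δλ = -45.000° = -0.7854 rad.
Haversine: a = sin²(Δφ/2) + cos φ₁ cos φ₂ sin²(Δλ/2) = 0.2500 + (0.8660)(0.8660)(0.1464) = 0.35983.
Central angle c = 2·arcsin(√a) = 1.28666 rad.
Distance = R·c = 6371 × 1.2867 ≈ 8197 km.

8197 km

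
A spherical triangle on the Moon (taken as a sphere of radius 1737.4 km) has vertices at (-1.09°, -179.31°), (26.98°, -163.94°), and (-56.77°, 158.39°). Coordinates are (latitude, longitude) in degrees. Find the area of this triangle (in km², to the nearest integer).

247251 km²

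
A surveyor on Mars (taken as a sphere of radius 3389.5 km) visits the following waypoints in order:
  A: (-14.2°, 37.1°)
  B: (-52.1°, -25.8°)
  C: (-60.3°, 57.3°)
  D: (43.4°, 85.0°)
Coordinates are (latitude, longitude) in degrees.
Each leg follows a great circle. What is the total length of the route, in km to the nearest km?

Leg A→B: central angle 1.0873 rad, distance 3685.5 km.
Leg B→C: central angle 0.7641 rad, distance 2590.0 km.
Leg C→D: central angle 1.8526 rad, distance 6279.4 km.
Total: 3685.5 + 2590.0 + 6279.4 ≈ 12555 km.

12555 km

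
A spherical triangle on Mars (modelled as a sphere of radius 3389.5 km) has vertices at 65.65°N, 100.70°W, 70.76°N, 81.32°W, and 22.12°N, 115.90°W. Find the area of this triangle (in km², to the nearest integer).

Side lengths (central angles): a = 0.9187, b = 0.7790, c = 0.1529 rad; semiperimeter s = 0.9253.
By l'Huilier's theorem, tan(E/4) = √[tan(s/2) tan((s−a)/2) tan((s−b)/2) tan((s−c)/2)], giving spherical excess E = 0.0280 rad.
Area = E·R² = 0.0280 × (3389.5)² ≈ 321811 km².

321811 km²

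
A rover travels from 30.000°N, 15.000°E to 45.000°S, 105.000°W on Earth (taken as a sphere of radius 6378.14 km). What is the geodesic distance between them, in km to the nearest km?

Let φ₁ = 0.5236 rad, φ₂ = -0.7854 rad, and Δλ = -2.0944 rad.
Haversine: a = sin²(Δφ/2) + cos φ₁ cos φ₂ sin²(Δλ/2) = 0.3706 + (0.8660)(0.7071)(0.7500) = 0.82987.
Central angle c = 2·arcsin(√a) = 2.29127 rad.
Distance = R·c = 6378.14 × 2.2913 ≈ 14614 km.

14614 km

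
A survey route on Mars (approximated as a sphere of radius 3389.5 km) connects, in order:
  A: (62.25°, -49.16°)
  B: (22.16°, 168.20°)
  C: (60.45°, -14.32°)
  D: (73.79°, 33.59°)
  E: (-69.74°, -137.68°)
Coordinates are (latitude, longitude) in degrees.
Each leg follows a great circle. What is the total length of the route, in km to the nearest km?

22772 km

Leg A→B: central angle 1.5797 rad, distance 5354.5 km.
Leg B→C: central angle 1.6993 rad, distance 5759.9 km.
Leg C→D: central angle 0.3828 rad, distance 1297.5 km.
Leg D→E: central angle 3.0565 rad, distance 10360.0 km.
Total: 5354.5 + 5759.9 + 1297.5 + 10360.0 ≈ 22772 km.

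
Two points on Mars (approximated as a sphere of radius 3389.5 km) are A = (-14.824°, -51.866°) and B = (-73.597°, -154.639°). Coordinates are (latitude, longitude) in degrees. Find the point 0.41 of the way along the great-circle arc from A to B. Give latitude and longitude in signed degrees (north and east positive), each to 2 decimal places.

-45.62°, -64.31°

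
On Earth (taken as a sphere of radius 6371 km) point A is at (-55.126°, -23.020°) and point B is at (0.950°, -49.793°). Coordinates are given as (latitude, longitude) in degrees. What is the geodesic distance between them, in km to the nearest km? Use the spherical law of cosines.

6695 km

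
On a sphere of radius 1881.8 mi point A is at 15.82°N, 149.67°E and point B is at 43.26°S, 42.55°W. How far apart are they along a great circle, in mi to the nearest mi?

4948 mi

Let φ₁ = 0.2761 rad, φ₂ = -0.7550 rad, and Δλ = 2.9283 rad.
Haversine: a = sin²(Δφ/2) + cos φ₁ cos φ₂ sin²(Δλ/2) = 0.2431 + (0.9621)(0.7283)(0.9887) = 0.93581.
Central angle c = 2·arcsin(√a) = 2.62929 rad.
Distance = R·c = 1881.8 × 2.6293 ≈ 4948 mi.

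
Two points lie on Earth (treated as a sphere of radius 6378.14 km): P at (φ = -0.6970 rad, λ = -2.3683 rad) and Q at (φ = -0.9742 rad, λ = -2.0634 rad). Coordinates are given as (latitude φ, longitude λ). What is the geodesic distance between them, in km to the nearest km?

With latitudes φ₁ = -39.935°, φ₂ = -55.818° and longitude difference Δλ = 17.469°:
Haversine: a = sin²(Δφ/2) + cos φ₁ cos φ₂ sin²(Δλ/2) = 0.0191 + (0.7668)(0.5618)(0.0231) = 0.02902.
Central angle c = 2·arcsin(√a) = 0.34239 rad.
Distance = R·c = 6378.14 × 0.3424 ≈ 2184 km.

2184 km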